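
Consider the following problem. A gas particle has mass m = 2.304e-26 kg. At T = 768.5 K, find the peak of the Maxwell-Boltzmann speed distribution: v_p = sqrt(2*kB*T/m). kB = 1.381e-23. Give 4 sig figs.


Step 1: Numerator = 2*kB*T = 2*1.381e-23*768.5 = 2.123e-20
Step 2: Ratio = 2.123e-20 / 2.304e-26 = 9.213e+05
Step 3: v_p = sqrt(9.213e+05) = 959.8 m/s

959.8


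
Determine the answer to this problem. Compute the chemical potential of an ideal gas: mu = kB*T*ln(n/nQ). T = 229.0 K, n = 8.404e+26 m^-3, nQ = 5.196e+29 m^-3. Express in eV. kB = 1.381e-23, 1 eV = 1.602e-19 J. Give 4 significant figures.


Step 1: n/nQ = 8.404e+26/5.196e+29 = 0.001617
Step 2: ln(n/nQ) = -6.427
Step 3: mu = kB*T*ln(n/nQ) = 3.162e-21*-6.427 = -2.033e-20 J
Step 4: Convert to eV: -2.033e-20/1.602e-19 = -0.1269 eV

-0.1269


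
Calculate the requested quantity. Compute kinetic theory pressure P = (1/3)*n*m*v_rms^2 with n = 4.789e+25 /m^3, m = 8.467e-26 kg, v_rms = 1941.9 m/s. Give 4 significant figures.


Step 1: v_rms^2 = 1941.9^2 = 3.771e+06
Step 2: n*m = 4.789e+25*8.467e-26 = 4.055
Step 3: P = (1/3)*4.055*3.771e+06 = 5.097e+06 Pa

5.097e+06


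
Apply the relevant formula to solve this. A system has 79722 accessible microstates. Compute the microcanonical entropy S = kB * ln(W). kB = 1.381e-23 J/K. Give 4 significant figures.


Step 1: ln(W) = ln(79722) = 11.29
Step 2: S = kB * ln(W) = 1.381e-23 * 11.29
Step 3: S = 1.559e-22 J/K

1.559e-22


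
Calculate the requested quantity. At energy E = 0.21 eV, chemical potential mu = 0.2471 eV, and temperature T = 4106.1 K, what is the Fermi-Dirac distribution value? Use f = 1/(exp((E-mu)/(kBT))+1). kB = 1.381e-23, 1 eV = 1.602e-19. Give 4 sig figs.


Step 1: (E - mu) = 0.21 - 0.2471 = -0.0371 eV
Step 2: Convert: (E-mu)*eV = -5.943e-21 J
Step 3: x = (E-mu)*eV/(kB*T) = -0.1048
Step 4: f = 1/(exp(-0.1048)+1) = 0.5262

0.5262


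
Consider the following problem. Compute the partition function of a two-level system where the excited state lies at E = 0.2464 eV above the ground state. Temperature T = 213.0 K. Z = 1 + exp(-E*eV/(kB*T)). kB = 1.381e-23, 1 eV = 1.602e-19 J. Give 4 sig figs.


Step 1: Compute beta*E = E*eV/(kB*T) = 0.2464*1.602e-19/(1.381e-23*213.0) = 13.42
Step 2: exp(-beta*E) = exp(-13.42) = 1.486e-06
Step 3: Z = 1 + 1.486e-06 = 1

1


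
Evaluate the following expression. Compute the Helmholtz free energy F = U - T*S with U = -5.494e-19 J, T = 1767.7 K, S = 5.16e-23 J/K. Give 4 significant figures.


Step 1: T*S = 1767.7 * 5.16e-23 = 9.121e-20 J
Step 2: F = U - T*S = -5.494e-19 - 9.121e-20
Step 3: F = -6.406e-19 J

-6.406e-19


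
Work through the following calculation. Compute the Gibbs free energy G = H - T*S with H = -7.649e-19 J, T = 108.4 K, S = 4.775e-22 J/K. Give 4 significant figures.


Step 1: T*S = 108.4 * 4.775e-22 = 5.176e-20 J
Step 2: G = H - T*S = -7.649e-19 - 5.176e-20
Step 3: G = -8.167e-19 J

-8.167e-19


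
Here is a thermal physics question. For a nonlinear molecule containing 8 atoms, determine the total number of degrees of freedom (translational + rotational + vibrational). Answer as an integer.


Step 1: Translational DOF = 3
Step 2: Rotational DOF (nonlinear) = 3
Step 3: Vibrational DOF = 3*8 - 6 = 18
Step 4: Total = 3 + 3 + 18 = 24

24


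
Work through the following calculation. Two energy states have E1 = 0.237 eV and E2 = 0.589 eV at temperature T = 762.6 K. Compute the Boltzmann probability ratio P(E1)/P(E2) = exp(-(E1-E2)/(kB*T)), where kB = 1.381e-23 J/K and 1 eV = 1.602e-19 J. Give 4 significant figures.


Step 1: Compute energy difference dE = E1 - E2 = 0.237 - 0.589 = -0.352 eV
Step 2: Convert to Joules: dE_J = -0.352 * 1.602e-19 = -5.639e-20 J
Step 3: Compute exponent = -dE_J / (kB * T) = -(-5.639e-20) / (1.381e-23 * 762.6) = 5.354
Step 4: P(E1)/P(E2) = exp(5.354) = 211.5

211.5


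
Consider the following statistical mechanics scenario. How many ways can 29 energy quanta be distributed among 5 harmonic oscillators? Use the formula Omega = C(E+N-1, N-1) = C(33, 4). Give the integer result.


Step 1: Use binomial coefficient C(33, 4)
Step 2: Numerator = 33! / 29!
Step 3: Denominator = 4!
Step 4: Omega = 40920

40920


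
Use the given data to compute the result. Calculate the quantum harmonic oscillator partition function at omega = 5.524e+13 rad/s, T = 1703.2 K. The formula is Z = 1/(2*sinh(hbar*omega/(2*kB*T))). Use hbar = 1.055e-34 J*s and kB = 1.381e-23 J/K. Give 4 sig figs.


Step 1: Compute x = hbar*omega/(kB*T) = 1.055e-34*5.524e+13/(1.381e-23*1703.2) = 0.2478
Step 2: x/2 = 0.1239
Step 3: sinh(x/2) = 0.1242
Step 4: Z = 1/(2*0.1242) = 4.026

4.026


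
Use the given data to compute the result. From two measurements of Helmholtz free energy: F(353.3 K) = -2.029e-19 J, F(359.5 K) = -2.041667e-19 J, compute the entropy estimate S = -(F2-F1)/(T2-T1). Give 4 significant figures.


Step 1: dF = F2 - F1 = -2.041667e-19 - (-2.029e-19) = -1.2667e-21 J
Step 2: dT = T2 - T1 = 359.5 - 353.3 = 6.2 K
Step 3: S = -dF/dT = -(-1.2667e-21)/6.2 = 2.043e-22 J/K

2.043e-22


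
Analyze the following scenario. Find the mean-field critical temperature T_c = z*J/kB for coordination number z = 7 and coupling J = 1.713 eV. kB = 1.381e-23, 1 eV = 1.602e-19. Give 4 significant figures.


Step 1: z*J = 7*1.713 = 11.99 eV
Step 2: Convert to Joules: 11.99*1.602e-19 = 1.921e-18 J
Step 3: T_c = 1.921e-18 / 1.381e-23 = 1.391e+05 K

1.391e+05


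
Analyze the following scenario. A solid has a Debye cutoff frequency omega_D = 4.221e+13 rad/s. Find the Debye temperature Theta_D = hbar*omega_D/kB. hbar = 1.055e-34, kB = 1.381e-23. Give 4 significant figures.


Step 1: hbar*omega_D = 1.055e-34 * 4.221e+13 = 4.453e-21 J
Step 2: Theta_D = 4.453e-21 / 1.381e-23
Step 3: Theta_D = 322.5 K

322.5


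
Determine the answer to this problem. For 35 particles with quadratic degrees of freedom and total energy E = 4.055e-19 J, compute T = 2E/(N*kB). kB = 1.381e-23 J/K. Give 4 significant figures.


Step 1: Numerator = 2*E = 2*4.055e-19 = 8.11e-19 J
Step 2: Denominator = N*kB = 35*1.381e-23 = 4.833e-22
Step 3: T = 8.11e-19 / 4.833e-22 = 1678 K

1678


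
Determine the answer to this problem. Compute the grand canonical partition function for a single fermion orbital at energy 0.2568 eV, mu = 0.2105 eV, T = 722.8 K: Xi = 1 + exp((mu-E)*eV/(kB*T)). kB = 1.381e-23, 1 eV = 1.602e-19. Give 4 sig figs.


Step 1: (mu - E) = 0.2105 - 0.2568 = -0.0463 eV
Step 2: x = (mu-E)*eV/(kB*T) = -0.0463*1.602e-19/(1.381e-23*722.8) = -0.7431
Step 3: exp(x) = 0.4756
Step 4: Xi = 1 + 0.4756 = 1.476

1.476


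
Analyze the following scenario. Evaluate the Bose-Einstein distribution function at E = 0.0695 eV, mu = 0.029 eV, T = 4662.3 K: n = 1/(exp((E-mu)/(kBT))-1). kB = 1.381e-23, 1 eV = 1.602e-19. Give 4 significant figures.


Step 1: (E - mu) = 0.0405 eV
Step 2: x = (E-mu)*eV/(kB*T) = 0.0405*1.602e-19/(1.381e-23*4662.3) = 0.1008
Step 3: exp(x) = 1.106
Step 4: n = 1/(exp(x)-1) = 9.432

9.432


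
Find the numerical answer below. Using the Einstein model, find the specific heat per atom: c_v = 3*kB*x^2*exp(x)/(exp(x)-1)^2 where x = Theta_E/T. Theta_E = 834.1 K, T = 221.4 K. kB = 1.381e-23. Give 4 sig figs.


Step 1: x = Theta_E/T = 834.1/221.4 = 3.767
Step 2: x^2 = 14.19
Step 3: exp(x) = 43.27
Step 4: c_v = 3*1.381e-23*14.19*43.27/(43.27-1)^2 = 1.424e-23

1.424e-23


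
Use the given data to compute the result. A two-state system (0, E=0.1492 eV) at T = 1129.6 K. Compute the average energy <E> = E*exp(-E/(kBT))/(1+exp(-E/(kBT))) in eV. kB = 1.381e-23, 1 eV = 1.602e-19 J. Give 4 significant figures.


Step 1: beta*E = 0.1492*1.602e-19/(1.381e-23*1129.6) = 1.532
Step 2: exp(-beta*E) = 0.2161
Step 3: <E> = 0.1492*0.2161/(1+0.2161) = 0.02651 eV

0.02651


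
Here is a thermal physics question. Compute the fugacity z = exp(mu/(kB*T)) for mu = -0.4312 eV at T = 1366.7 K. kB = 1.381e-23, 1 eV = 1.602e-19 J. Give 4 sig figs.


Step 1: Convert mu to Joules: -0.4312*1.602e-19 = -6.908e-20 J
Step 2: kB*T = 1.381e-23*1366.7 = 1.887e-20 J
Step 3: mu/(kB*T) = -3.66
Step 4: z = exp(-3.66) = 0.02573

0.02573


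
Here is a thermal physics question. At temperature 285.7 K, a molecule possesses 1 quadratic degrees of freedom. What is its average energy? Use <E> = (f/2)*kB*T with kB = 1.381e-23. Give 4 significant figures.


Step 1: f/2 = 1/2 = 0.5
Step 2: kB*T = 1.381e-23 * 285.7 = 3.946e-21
Step 3: <E> = 0.5 * 3.946e-21 = 1.973e-21 J

1.973e-21


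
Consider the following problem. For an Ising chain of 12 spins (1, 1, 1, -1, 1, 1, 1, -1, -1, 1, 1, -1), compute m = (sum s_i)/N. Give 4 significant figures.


Step 1: Count up spins (+1): 8, down spins (-1): 4
Step 2: Total magnetization M = 8 - 4 = 4
Step 3: m = M/N = 4/12 = 0.3333

0.3333


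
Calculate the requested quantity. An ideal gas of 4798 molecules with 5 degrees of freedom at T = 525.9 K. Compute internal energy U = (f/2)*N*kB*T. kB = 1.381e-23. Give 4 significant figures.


Step 1: f/2 = 5/2 = 2.5
Step 2: N*kB*T = 4798*1.381e-23*525.9 = 3.485e-17
Step 3: U = 2.5 * 3.485e-17 = 8.712e-17 J

8.712e-17


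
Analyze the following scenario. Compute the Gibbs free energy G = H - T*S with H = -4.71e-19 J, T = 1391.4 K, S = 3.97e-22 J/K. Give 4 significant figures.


Step 1: T*S = 1391.4 * 3.97e-22 = 5.524e-19 J
Step 2: G = H - T*S = -4.71e-19 - 5.524e-19
Step 3: G = -1.023e-18 J

-1.023e-18


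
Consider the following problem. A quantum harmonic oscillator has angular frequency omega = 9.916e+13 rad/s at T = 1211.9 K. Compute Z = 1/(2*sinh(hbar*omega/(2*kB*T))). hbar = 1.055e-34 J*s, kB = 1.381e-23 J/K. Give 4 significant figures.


Step 1: Compute x = hbar*omega/(kB*T) = 1.055e-34*9.916e+13/(1.381e-23*1211.9) = 0.6251
Step 2: x/2 = 0.3125
Step 3: sinh(x/2) = 0.3176
Step 4: Z = 1/(2*0.3176) = 1.574

1.574


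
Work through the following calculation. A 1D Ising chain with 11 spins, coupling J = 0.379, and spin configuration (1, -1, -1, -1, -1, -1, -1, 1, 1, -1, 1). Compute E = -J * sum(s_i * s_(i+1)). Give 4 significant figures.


Step 1: Nearest-neighbor products: -1, 1, 1, 1, 1, 1, -1, 1, -1, -1
Step 2: Sum of products = 2
Step 3: E = -0.379 * 2 = -0.758

-0.758


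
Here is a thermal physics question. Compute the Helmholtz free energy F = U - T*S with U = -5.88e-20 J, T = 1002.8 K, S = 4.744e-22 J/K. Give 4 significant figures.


Step 1: T*S = 1002.8 * 4.744e-22 = 4.757e-19 J
Step 2: F = U - T*S = -5.88e-20 - 4.757e-19
Step 3: F = -5.345e-19 J

-5.345e-19


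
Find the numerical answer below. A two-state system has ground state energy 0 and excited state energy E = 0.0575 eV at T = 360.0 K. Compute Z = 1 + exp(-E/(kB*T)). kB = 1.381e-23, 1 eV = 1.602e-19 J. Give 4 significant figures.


Step 1: Compute beta*E = E*eV/(kB*T) = 0.0575*1.602e-19/(1.381e-23*360.0) = 1.853
Step 2: exp(-beta*E) = exp(-1.853) = 0.1568
Step 3: Z = 1 + 0.1568 = 1.157

1.157


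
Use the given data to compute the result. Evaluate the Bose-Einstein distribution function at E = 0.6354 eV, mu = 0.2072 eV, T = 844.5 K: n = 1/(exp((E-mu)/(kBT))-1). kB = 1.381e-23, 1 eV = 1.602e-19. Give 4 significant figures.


Step 1: (E - mu) = 0.4282 eV
Step 2: x = (E-mu)*eV/(kB*T) = 0.4282*1.602e-19/(1.381e-23*844.5) = 5.882
Step 3: exp(x) = 358.5
Step 4: n = 1/(exp(x)-1) = 0.002797

0.002797


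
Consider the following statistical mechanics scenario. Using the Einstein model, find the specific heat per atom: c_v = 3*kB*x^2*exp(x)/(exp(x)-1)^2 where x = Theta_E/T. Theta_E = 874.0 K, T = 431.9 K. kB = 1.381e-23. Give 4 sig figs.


Step 1: x = Theta_E/T = 874.0/431.9 = 2.024
Step 2: x^2 = 4.095
Step 3: exp(x) = 7.566
Step 4: c_v = 3*1.381e-23*4.095*7.566/(7.566-1)^2 = 2.978e-23

2.978e-23


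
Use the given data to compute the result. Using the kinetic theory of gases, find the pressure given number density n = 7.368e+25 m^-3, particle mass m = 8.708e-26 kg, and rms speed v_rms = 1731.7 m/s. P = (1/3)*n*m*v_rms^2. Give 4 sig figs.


Step 1: v_rms^2 = 1731.7^2 = 2.999e+06
Step 2: n*m = 7.368e+25*8.708e-26 = 6.416
Step 3: P = (1/3)*6.416*2.999e+06 = 6.413e+06 Pa

6.413e+06


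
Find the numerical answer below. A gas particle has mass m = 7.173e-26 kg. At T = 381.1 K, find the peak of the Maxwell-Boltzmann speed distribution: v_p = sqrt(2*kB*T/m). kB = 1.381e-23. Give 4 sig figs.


Step 1: Numerator = 2*kB*T = 2*1.381e-23*381.1 = 1.053e-20
Step 2: Ratio = 1.053e-20 / 7.173e-26 = 1.467e+05
Step 3: v_p = sqrt(1.467e+05) = 383.1 m/s

383.1


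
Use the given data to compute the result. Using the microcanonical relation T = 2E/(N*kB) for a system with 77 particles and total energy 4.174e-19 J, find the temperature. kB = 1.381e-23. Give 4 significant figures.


Step 1: Numerator = 2*E = 2*4.174e-19 = 8.348e-19 J
Step 2: Denominator = N*kB = 77*1.381e-23 = 1.063e-21
Step 3: T = 8.348e-19 / 1.063e-21 = 785.1 K

785.1


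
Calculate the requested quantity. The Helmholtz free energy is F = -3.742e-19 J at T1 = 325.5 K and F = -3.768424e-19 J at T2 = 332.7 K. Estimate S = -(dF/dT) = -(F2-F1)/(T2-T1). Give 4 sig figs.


Step 1: dF = F2 - F1 = -3.768424e-19 - (-3.742e-19) = -2.6424e-21 J
Step 2: dT = T2 - T1 = 332.7 - 325.5 = 7.2 K
Step 3: S = -dF/dT = -(-2.6424e-21)/7.2 = 3.67e-22 J/K

3.67e-22


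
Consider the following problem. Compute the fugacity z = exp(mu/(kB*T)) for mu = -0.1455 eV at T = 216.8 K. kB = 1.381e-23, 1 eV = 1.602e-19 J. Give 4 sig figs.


Step 1: Convert mu to Joules: -0.1455*1.602e-19 = -2.331e-20 J
Step 2: kB*T = 1.381e-23*216.8 = 2.994e-21 J
Step 3: mu/(kB*T) = -7.785
Step 4: z = exp(-7.785) = 0.0004158

0.0004158


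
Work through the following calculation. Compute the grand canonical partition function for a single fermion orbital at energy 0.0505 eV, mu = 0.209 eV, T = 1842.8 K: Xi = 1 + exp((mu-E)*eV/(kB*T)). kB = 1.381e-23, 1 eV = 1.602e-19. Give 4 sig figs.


Step 1: (mu - E) = 0.209 - 0.0505 = 0.1585 eV
Step 2: x = (mu-E)*eV/(kB*T) = 0.1585*1.602e-19/(1.381e-23*1842.8) = 0.9977
Step 3: exp(x) = 2.712
Step 4: Xi = 1 + 2.712 = 3.712

3.712


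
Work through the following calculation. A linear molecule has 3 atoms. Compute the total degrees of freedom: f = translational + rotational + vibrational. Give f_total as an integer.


Step 1: Translational DOF = 3
Step 2: Rotational DOF (linear) = 2
Step 3: Vibrational DOF = 3*3 - 5 = 4
Step 4: Total = 3 + 2 + 4 = 9

9


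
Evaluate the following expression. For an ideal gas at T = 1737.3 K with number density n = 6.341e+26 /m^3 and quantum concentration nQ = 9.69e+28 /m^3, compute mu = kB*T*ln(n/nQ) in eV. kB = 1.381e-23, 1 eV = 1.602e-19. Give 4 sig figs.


Step 1: n/nQ = 6.341e+26/9.69e+28 = 0.006544
Step 2: ln(n/nQ) = -5.029
Step 3: mu = kB*T*ln(n/nQ) = 2.399e-20*-5.029 = -1.207e-19 J
Step 4: Convert to eV: -1.207e-19/1.602e-19 = -0.7532 eV

-0.7532


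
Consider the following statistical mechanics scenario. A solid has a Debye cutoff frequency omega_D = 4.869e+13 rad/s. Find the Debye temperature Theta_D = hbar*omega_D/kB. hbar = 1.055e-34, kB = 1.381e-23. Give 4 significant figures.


Step 1: hbar*omega_D = 1.055e-34 * 4.869e+13 = 5.137e-21 J
Step 2: Theta_D = 5.137e-21 / 1.381e-23
Step 3: Theta_D = 372 K

372


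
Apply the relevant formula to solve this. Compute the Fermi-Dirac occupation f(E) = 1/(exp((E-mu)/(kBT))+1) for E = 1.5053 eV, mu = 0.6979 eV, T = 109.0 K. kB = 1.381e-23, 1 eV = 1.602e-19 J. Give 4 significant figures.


Step 1: (E - mu) = 1.5053 - 0.6979 = 0.8074 eV
Step 2: Convert: (E-mu)*eV = 1.293e-19 J
Step 3: x = (E-mu)*eV/(kB*T) = 85.93
Step 4: f = 1/(exp(85.93)+1) = 4.811e-38

4.811e-38


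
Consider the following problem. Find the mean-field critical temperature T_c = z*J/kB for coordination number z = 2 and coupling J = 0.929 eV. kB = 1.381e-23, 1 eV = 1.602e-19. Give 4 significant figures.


Step 1: z*J = 2*0.929 = 1.858 eV
Step 2: Convert to Joules: 1.858*1.602e-19 = 2.977e-19 J
Step 3: T_c = 2.977e-19 / 1.381e-23 = 2.155e+04 K

2.155e+04


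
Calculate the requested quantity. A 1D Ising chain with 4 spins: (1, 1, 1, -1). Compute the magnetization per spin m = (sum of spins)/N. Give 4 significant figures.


Step 1: Count up spins (+1): 3, down spins (-1): 1
Step 2: Total magnetization M = 3 - 1 = 2
Step 3: m = M/N = 2/4 = 0.5

0.5


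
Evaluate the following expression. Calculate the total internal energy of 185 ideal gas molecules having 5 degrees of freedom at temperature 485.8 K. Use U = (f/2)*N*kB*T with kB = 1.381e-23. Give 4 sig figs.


Step 1: f/2 = 5/2 = 2.5
Step 2: N*kB*T = 185*1.381e-23*485.8 = 1.241e-18
Step 3: U = 2.5 * 1.241e-18 = 3.103e-18 J

3.103e-18


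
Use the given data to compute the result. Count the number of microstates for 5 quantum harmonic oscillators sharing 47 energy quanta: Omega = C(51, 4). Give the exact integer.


Step 1: Use binomial coefficient C(51, 4)
Step 2: Numerator = 51! / 47!
Step 3: Denominator = 4!
Step 4: Omega = 249900

249900


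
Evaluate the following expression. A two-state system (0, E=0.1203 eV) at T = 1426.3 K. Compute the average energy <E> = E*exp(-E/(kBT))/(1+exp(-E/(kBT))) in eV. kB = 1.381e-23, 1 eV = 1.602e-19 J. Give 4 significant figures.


Step 1: beta*E = 0.1203*1.602e-19/(1.381e-23*1426.3) = 0.9784
Step 2: exp(-beta*E) = 0.3759
Step 3: <E> = 0.1203*0.3759/(1+0.3759) = 0.03287 eV

0.03287


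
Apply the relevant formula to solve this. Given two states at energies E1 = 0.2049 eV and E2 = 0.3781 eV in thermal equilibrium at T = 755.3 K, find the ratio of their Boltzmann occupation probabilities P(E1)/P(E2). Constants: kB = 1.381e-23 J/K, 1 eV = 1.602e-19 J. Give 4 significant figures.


Step 1: Compute energy difference dE = E1 - E2 = 0.2049 - 0.3781 = -0.1732 eV
Step 2: Convert to Joules: dE_J = -0.1732 * 1.602e-19 = -2.775e-20 J
Step 3: Compute exponent = -dE_J / (kB * T) = -(-2.775e-20) / (1.381e-23 * 755.3) = 2.66
Step 4: P(E1)/P(E2) = exp(2.66) = 14.3

14.3


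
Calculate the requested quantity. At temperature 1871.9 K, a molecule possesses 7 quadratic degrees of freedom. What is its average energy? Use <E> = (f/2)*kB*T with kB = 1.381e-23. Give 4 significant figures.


Step 1: f/2 = 7/2 = 3.5
Step 2: kB*T = 1.381e-23 * 1871.9 = 2.585e-20
Step 3: <E> = 3.5 * 2.585e-20 = 9.048e-20 J

9.048e-20


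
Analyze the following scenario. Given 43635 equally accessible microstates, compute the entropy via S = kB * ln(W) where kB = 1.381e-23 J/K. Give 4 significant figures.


Step 1: ln(W) = ln(43635) = 10.68
Step 2: S = kB * ln(W) = 1.381e-23 * 10.68
Step 3: S = 1.475e-22 J/K

1.475e-22


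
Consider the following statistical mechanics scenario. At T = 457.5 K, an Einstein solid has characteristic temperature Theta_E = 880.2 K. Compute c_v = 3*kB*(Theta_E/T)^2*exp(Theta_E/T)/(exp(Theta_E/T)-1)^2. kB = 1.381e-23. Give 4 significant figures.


Step 1: x = Theta_E/T = 880.2/457.5 = 1.924
Step 2: x^2 = 3.702
Step 3: exp(x) = 6.848
Step 4: c_v = 3*1.381e-23*3.702*6.848/(6.848-1)^2 = 3.071e-23

3.071e-23


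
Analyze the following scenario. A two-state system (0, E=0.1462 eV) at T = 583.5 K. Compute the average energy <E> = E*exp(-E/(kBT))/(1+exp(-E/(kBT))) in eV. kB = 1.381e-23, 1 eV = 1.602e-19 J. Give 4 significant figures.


Step 1: beta*E = 0.1462*1.602e-19/(1.381e-23*583.5) = 2.907
Step 2: exp(-beta*E) = 0.05466
Step 3: <E> = 0.1462*0.05466/(1+0.05466) = 0.007578 eV

0.007578


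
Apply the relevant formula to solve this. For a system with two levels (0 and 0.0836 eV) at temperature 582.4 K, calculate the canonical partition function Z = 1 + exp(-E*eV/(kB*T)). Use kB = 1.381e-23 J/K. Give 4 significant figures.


Step 1: Compute beta*E = E*eV/(kB*T) = 0.0836*1.602e-19/(1.381e-23*582.4) = 1.665
Step 2: exp(-beta*E) = exp(-1.665) = 0.1892
Step 3: Z = 1 + 0.1892 = 1.189

1.189


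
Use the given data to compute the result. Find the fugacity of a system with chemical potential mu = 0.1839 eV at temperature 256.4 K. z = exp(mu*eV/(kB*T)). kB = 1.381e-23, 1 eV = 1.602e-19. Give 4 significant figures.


Step 1: Convert mu to Joules: 0.1839*1.602e-19 = 2.946e-20 J
Step 2: kB*T = 1.381e-23*256.4 = 3.541e-21 J
Step 3: mu/(kB*T) = 8.32
Step 4: z = exp(8.32) = 4106

4106


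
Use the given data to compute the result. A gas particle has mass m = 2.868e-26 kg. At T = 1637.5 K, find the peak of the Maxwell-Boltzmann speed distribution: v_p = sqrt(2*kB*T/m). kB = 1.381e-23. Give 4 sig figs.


Step 1: Numerator = 2*kB*T = 2*1.381e-23*1637.5 = 4.523e-20
Step 2: Ratio = 4.523e-20 / 2.868e-26 = 1.577e+06
Step 3: v_p = sqrt(1.577e+06) = 1256 m/s

1256


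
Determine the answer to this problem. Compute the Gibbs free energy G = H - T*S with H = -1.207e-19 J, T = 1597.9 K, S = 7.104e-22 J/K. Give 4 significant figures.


Step 1: T*S = 1597.9 * 7.104e-22 = 1.135e-18 J
Step 2: G = H - T*S = -1.207e-19 - 1.135e-18
Step 3: G = -1.256e-18 J

-1.256e-18


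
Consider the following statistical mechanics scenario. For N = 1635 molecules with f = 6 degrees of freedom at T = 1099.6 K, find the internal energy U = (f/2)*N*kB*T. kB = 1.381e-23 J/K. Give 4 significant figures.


Step 1: f/2 = 6/2 = 3.0
Step 2: N*kB*T = 1635*1.381e-23*1099.6 = 2.483e-17
Step 3: U = 3.0 * 2.483e-17 = 7.448e-17 J

7.448e-17


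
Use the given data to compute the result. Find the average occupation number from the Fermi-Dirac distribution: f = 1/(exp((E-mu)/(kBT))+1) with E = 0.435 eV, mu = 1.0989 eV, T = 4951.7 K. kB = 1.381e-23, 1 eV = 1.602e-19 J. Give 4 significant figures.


Step 1: (E - mu) = 0.435 - 1.0989 = -0.6639 eV
Step 2: Convert: (E-mu)*eV = -1.064e-19 J
Step 3: x = (E-mu)*eV/(kB*T) = -1.555
Step 4: f = 1/(exp(-1.555)+1) = 0.8257

0.8257


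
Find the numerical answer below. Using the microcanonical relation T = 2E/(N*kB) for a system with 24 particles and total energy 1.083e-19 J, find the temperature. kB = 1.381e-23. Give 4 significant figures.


Step 1: Numerator = 2*E = 2*1.083e-19 = 2.166e-19 J
Step 2: Denominator = N*kB = 24*1.381e-23 = 3.314e-22
Step 3: T = 2.166e-19 / 3.314e-22 = 653.5 K

653.5


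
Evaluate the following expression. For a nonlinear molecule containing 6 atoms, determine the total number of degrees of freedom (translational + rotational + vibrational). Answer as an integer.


Step 1: Translational DOF = 3
Step 2: Rotational DOF (nonlinear) = 3
Step 3: Vibrational DOF = 3*6 - 6 = 12
Step 4: Total = 3 + 3 + 12 = 18

18


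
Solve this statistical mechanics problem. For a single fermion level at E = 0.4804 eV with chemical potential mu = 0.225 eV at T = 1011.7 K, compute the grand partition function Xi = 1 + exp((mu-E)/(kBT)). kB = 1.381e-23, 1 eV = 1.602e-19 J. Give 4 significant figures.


Step 1: (mu - E) = 0.225 - 0.4804 = -0.2554 eV
Step 2: x = (mu-E)*eV/(kB*T) = -0.2554*1.602e-19/(1.381e-23*1011.7) = -2.928
Step 3: exp(x) = 0.05348
Step 4: Xi = 1 + 0.05348 = 1.053

1.053


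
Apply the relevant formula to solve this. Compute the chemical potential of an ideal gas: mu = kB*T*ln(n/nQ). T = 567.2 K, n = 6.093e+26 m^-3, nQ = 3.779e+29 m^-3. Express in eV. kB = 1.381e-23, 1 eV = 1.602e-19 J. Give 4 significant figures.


Step 1: n/nQ = 6.093e+26/3.779e+29 = 0.001612
Step 2: ln(n/nQ) = -6.43
Step 3: mu = kB*T*ln(n/nQ) = 7.833e-21*-6.43 = -5.037e-20 J
Step 4: Convert to eV: -5.037e-20/1.602e-19 = -0.3144 eV

-0.3144


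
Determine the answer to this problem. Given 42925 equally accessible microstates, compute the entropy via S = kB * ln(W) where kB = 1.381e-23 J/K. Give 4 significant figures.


Step 1: ln(W) = ln(42925) = 10.67
Step 2: S = kB * ln(W) = 1.381e-23 * 10.67
Step 3: S = 1.473e-22 J/K

1.473e-22


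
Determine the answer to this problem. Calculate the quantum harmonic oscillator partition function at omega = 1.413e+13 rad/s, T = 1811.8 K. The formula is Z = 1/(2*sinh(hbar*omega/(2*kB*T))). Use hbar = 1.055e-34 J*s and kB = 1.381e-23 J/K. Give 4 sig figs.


Step 1: Compute x = hbar*omega/(kB*T) = 1.055e-34*1.413e+13/(1.381e-23*1811.8) = 0.05958
Step 2: x/2 = 0.02979
Step 3: sinh(x/2) = 0.02979
Step 4: Z = 1/(2*0.02979) = 16.78

16.78


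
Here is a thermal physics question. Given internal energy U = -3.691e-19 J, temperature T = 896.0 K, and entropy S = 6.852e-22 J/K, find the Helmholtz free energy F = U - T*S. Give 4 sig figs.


Step 1: T*S = 896.0 * 6.852e-22 = 6.139e-19 J
Step 2: F = U - T*S = -3.691e-19 - 6.139e-19
Step 3: F = -9.83e-19 J

-9.83e-19


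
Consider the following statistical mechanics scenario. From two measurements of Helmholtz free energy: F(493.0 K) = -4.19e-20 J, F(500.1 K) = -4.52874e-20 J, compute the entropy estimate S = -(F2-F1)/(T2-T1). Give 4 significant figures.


Step 1: dF = F2 - F1 = -4.52874e-20 - (-4.19e-20) = -3.3874e-21 J
Step 2: dT = T2 - T1 = 500.1 - 493.0 = 7.1 K
Step 3: S = -dF/dT = -(-3.3874e-21)/7.1 = 4.771e-22 J/K

4.771e-22


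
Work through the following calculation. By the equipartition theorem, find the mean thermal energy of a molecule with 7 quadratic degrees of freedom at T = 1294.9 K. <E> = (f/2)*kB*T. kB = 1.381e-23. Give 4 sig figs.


Step 1: f/2 = 7/2 = 3.5
Step 2: kB*T = 1.381e-23 * 1294.9 = 1.788e-20
Step 3: <E> = 3.5 * 1.788e-20 = 6.259e-20 J

6.259e-20


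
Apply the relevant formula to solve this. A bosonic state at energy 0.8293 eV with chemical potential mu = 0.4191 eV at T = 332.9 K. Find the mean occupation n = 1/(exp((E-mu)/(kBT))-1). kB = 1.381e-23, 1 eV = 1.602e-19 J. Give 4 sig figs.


Step 1: (E - mu) = 0.4102 eV
Step 2: x = (E-mu)*eV/(kB*T) = 0.4102*1.602e-19/(1.381e-23*332.9) = 14.29
Step 3: exp(x) = 1.613e+06
Step 4: n = 1/(exp(x)-1) = 6.198e-07

6.198e-07


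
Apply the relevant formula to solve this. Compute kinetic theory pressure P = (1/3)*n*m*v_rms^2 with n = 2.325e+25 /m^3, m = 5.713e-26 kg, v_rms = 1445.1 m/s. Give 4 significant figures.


Step 1: v_rms^2 = 1445.1^2 = 2.088e+06
Step 2: n*m = 2.325e+25*5.713e-26 = 1.328
Step 3: P = (1/3)*1.328*2.088e+06 = 9.246e+05 Pa

9.246e+05


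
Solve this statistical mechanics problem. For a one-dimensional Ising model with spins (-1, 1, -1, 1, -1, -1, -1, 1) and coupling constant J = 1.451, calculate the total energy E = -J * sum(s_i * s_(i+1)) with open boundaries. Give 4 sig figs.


Step 1: Nearest-neighbor products: -1, -1, -1, -1, 1, 1, -1
Step 2: Sum of products = -3
Step 3: E = -1.451 * -3 = 4.353

4.353


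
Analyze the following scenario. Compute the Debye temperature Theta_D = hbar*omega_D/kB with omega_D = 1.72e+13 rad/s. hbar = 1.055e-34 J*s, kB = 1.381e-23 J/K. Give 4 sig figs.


Step 1: hbar*omega_D = 1.055e-34 * 1.72e+13 = 1.815e-21 J
Step 2: Theta_D = 1.815e-21 / 1.381e-23
Step 3: Theta_D = 131.4 K

131.4


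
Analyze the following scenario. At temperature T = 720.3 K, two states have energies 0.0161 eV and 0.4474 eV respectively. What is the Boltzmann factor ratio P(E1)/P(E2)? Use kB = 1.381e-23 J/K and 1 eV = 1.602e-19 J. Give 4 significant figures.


Step 1: Compute energy difference dE = E1 - E2 = 0.0161 - 0.4474 = -0.4313 eV
Step 2: Convert to Joules: dE_J = -0.4313 * 1.602e-19 = -6.909e-20 J
Step 3: Compute exponent = -dE_J / (kB * T) = -(-6.909e-20) / (1.381e-23 * 720.3) = 6.946
Step 4: P(E1)/P(E2) = exp(6.946) = 1039

1039


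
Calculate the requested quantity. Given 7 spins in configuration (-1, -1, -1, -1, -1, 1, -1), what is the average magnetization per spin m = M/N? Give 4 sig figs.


Step 1: Count up spins (+1): 1, down spins (-1): 6
Step 2: Total magnetization M = 1 - 6 = -5
Step 3: m = M/N = -5/7 = -0.7143

-0.7143


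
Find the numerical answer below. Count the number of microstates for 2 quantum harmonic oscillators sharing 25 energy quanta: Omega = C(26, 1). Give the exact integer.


Step 1: Use binomial coefficient C(26, 1)
Step 2: Numerator = 26! / 25!
Step 3: Denominator = 1!
Step 4: Omega = 26

26


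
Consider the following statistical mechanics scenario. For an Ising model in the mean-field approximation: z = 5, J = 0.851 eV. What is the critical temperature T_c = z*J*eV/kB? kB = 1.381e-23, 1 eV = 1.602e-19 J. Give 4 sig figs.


Step 1: z*J = 5*0.851 = 4.255 eV
Step 2: Convert to Joules: 4.255*1.602e-19 = 6.817e-19 J
Step 3: T_c = 6.817e-19 / 1.381e-23 = 4.936e+04 K

4.936e+04


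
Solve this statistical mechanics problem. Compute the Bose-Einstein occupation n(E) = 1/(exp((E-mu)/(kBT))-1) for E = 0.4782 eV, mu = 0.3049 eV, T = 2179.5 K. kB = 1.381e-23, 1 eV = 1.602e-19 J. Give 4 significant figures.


Step 1: (E - mu) = 0.1733 eV
Step 2: x = (E-mu)*eV/(kB*T) = 0.1733*1.602e-19/(1.381e-23*2179.5) = 0.9224
Step 3: exp(x) = 2.515
Step 4: n = 1/(exp(x)-1) = 0.6599

0.6599


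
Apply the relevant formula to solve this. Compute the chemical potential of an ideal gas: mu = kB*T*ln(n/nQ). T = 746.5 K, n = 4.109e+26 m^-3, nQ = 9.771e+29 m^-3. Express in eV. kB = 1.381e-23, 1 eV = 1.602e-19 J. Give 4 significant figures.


Step 1: n/nQ = 4.109e+26/9.771e+29 = 0.0004205
Step 2: ln(n/nQ) = -7.774
Step 3: mu = kB*T*ln(n/nQ) = 1.031e-20*-7.774 = -8.014e-20 J
Step 4: Convert to eV: -8.014e-20/1.602e-19 = -0.5003 eV

-0.5003


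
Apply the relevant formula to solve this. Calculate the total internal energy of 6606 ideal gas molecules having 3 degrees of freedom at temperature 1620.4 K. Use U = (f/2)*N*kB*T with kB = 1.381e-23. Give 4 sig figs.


Step 1: f/2 = 3/2 = 1.5
Step 2: N*kB*T = 6606*1.381e-23*1620.4 = 1.478e-16
Step 3: U = 1.5 * 1.478e-16 = 2.217e-16 J

2.217e-16


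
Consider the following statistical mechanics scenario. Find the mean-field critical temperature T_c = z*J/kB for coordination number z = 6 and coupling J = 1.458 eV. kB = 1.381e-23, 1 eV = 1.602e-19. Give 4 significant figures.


Step 1: z*J = 6*1.458 = 8.748 eV
Step 2: Convert to Joules: 8.748*1.602e-19 = 1.401e-18 J
Step 3: T_c = 1.401e-18 / 1.381e-23 = 1.015e+05 K

1.015e+05


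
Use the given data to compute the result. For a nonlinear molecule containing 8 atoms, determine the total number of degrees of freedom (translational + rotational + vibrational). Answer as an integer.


Step 1: Translational DOF = 3
Step 2: Rotational DOF (nonlinear) = 3
Step 3: Vibrational DOF = 3*8 - 6 = 18
Step 4: Total = 3 + 3 + 18 = 24

24


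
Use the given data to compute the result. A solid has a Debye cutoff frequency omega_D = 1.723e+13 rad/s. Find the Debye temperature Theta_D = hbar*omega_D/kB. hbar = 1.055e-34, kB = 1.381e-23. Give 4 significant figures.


Step 1: hbar*omega_D = 1.055e-34 * 1.723e+13 = 1.818e-21 J
Step 2: Theta_D = 1.818e-21 / 1.381e-23
Step 3: Theta_D = 131.6 K

131.6


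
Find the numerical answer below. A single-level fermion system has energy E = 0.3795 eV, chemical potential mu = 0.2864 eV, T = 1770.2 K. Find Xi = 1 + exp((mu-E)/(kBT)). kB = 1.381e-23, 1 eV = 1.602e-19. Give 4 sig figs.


Step 1: (mu - E) = 0.2864 - 0.3795 = -0.0931 eV
Step 2: x = (mu-E)*eV/(kB*T) = -0.0931*1.602e-19/(1.381e-23*1770.2) = -0.6101
Step 3: exp(x) = 0.5433
Step 4: Xi = 1 + 0.5433 = 1.543

1.543


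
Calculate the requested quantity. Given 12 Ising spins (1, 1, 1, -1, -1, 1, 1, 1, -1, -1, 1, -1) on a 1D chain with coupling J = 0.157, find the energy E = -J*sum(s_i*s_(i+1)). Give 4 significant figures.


Step 1: Nearest-neighbor products: 1, 1, -1, 1, -1, 1, 1, -1, 1, -1, -1
Step 2: Sum of products = 1
Step 3: E = -0.157 * 1 = -0.157

-0.157


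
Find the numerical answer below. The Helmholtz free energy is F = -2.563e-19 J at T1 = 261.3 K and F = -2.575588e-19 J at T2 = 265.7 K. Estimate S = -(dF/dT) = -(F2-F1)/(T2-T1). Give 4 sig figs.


Step 1: dF = F2 - F1 = -2.575588e-19 - (-2.563e-19) = -1.2588e-21 J
Step 2: dT = T2 - T1 = 265.7 - 261.3 = 4.4 K
Step 3: S = -dF/dT = -(-1.2588e-21)/4.4 = 2.861e-22 J/K

2.861e-22


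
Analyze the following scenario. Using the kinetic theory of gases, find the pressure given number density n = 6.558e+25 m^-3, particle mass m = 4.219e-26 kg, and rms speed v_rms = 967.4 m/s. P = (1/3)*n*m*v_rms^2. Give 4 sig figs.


Step 1: v_rms^2 = 967.4^2 = 9.359e+05
Step 2: n*m = 6.558e+25*4.219e-26 = 2.767
Step 3: P = (1/3)*2.767*9.359e+05 = 8.631e+05 Pa

8.631e+05


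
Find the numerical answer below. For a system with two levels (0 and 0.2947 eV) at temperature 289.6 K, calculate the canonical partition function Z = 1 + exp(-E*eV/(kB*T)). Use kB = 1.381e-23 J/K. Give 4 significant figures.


Step 1: Compute beta*E = E*eV/(kB*T) = 0.2947*1.602e-19/(1.381e-23*289.6) = 11.8
Step 2: exp(-beta*E) = exp(-11.8) = 7.47e-06
Step 3: Z = 1 + 7.47e-06 = 1

1


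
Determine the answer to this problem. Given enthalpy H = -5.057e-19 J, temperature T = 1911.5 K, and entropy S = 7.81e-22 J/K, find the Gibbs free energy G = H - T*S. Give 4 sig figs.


Step 1: T*S = 1911.5 * 7.81e-22 = 1.493e-18 J
Step 2: G = H - T*S = -5.057e-19 - 1.493e-18
Step 3: G = -1.999e-18 J

-1.999e-18


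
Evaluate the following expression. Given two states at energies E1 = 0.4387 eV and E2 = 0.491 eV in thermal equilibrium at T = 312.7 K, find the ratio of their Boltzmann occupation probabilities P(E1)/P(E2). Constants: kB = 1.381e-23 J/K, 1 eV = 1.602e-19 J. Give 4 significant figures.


Step 1: Compute energy difference dE = E1 - E2 = 0.4387 - 0.491 = -0.0523 eV
Step 2: Convert to Joules: dE_J = -0.0523 * 1.602e-19 = -8.378e-21 J
Step 3: Compute exponent = -dE_J / (kB * T) = -(-8.378e-21) / (1.381e-23 * 312.7) = 1.94
Step 4: P(E1)/P(E2) = exp(1.94) = 6.96

6.96


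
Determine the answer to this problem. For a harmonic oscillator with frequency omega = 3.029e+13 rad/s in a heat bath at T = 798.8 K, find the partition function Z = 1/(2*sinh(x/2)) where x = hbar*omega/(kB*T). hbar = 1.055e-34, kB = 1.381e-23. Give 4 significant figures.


Step 1: Compute x = hbar*omega/(kB*T) = 1.055e-34*3.029e+13/(1.381e-23*798.8) = 0.2897
Step 2: x/2 = 0.1448
Step 3: sinh(x/2) = 0.1453
Step 4: Z = 1/(2*0.1453) = 3.44

3.44


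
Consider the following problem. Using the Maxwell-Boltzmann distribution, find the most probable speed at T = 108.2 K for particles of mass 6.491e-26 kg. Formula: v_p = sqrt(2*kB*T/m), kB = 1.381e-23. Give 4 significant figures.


Step 1: Numerator = 2*kB*T = 2*1.381e-23*108.2 = 2.988e-21
Step 2: Ratio = 2.988e-21 / 6.491e-26 = 4.604e+04
Step 3: v_p = sqrt(4.604e+04) = 214.6 m/s

214.6


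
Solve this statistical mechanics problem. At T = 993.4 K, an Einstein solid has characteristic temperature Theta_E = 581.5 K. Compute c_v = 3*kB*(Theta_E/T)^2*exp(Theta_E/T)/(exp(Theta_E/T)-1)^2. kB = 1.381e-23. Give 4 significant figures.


Step 1: x = Theta_E/T = 581.5/993.4 = 0.5854
Step 2: x^2 = 0.3427
Step 3: exp(x) = 1.796
Step 4: c_v = 3*1.381e-23*0.3427*1.796/(1.796-1)^2 = 4.027e-23

4.027e-23


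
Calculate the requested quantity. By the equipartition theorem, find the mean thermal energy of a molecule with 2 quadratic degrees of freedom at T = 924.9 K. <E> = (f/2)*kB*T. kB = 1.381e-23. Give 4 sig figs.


Step 1: f/2 = 2/2 = 1
Step 2: kB*T = 1.381e-23 * 924.9 = 1.277e-20
Step 3: <E> = 1 * 1.277e-20 = 1.277e-20 J

1.277e-20


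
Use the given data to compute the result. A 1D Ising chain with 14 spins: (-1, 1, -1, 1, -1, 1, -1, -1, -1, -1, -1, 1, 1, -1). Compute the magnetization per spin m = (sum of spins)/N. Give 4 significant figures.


Step 1: Count up spins (+1): 5, down spins (-1): 9
Step 2: Total magnetization M = 5 - 9 = -4
Step 3: m = M/N = -4/14 = -0.2857

-0.2857


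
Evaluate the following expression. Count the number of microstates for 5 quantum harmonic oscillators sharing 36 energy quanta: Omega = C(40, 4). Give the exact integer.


Step 1: Use binomial coefficient C(40, 4)
Step 2: Numerator = 40! / 36!
Step 3: Denominator = 4!
Step 4: Omega = 91390

91390


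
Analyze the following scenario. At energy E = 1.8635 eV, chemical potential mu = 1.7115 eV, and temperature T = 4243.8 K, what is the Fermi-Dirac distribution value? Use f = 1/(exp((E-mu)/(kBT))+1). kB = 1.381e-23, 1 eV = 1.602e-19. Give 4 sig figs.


Step 1: (E - mu) = 1.8635 - 1.7115 = 0.152 eV
Step 2: Convert: (E-mu)*eV = 2.435e-20 J
Step 3: x = (E-mu)*eV/(kB*T) = 0.4155
Step 4: f = 1/(exp(0.4155)+1) = 0.3976

0.3976


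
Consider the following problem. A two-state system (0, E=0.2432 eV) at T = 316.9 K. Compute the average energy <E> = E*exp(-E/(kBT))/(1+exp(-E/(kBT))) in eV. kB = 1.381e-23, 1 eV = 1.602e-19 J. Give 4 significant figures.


Step 1: beta*E = 0.2432*1.602e-19/(1.381e-23*316.9) = 8.902
Step 2: exp(-beta*E) = 0.0001361
Step 3: <E> = 0.2432*0.0001361/(1+0.0001361) = 3.308e-05 eV

3.308e-05


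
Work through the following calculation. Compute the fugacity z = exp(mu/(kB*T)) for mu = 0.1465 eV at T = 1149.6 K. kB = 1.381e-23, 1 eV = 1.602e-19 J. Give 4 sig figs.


Step 1: Convert mu to Joules: 0.1465*1.602e-19 = 2.347e-20 J
Step 2: kB*T = 1.381e-23*1149.6 = 1.588e-20 J
Step 3: mu/(kB*T) = 1.478
Step 4: z = exp(1.478) = 4.385

4.385


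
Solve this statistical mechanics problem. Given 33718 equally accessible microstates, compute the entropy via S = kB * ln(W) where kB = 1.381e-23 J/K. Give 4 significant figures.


Step 1: ln(W) = ln(33718) = 10.43
Step 2: S = kB * ln(W) = 1.381e-23 * 10.43
Step 3: S = 1.44e-22 J/K

1.44e-22


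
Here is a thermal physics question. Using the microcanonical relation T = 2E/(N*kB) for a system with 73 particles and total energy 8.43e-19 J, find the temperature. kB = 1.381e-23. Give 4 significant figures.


Step 1: Numerator = 2*E = 2*8.43e-19 = 1.686e-18 J
Step 2: Denominator = N*kB = 73*1.381e-23 = 1.008e-21
Step 3: T = 1.686e-18 / 1.008e-21 = 1672 K

1672


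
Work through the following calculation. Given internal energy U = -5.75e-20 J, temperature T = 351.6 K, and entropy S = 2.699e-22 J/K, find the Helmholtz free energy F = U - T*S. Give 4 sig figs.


Step 1: T*S = 351.6 * 2.699e-22 = 9.49e-20 J
Step 2: F = U - T*S = -5.75e-20 - 9.49e-20
Step 3: F = -1.524e-19 J

-1.524e-19


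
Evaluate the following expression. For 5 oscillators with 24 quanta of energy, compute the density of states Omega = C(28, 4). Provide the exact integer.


Step 1: Use binomial coefficient C(28, 4)
Step 2: Numerator = 28! / 24!
Step 3: Denominator = 4!
Step 4: Omega = 20475

20475


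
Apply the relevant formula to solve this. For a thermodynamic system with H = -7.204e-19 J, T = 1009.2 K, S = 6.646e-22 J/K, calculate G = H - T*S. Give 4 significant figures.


Step 1: T*S = 1009.2 * 6.646e-22 = 6.707e-19 J
Step 2: G = H - T*S = -7.204e-19 - 6.707e-19
Step 3: G = -1.391e-18 J

-1.391e-18


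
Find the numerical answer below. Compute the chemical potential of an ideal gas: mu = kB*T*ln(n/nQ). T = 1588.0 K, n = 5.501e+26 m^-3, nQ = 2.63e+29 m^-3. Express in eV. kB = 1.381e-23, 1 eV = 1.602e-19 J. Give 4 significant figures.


Step 1: n/nQ = 5.501e+26/2.63e+29 = 0.002092
Step 2: ln(n/nQ) = -6.17
Step 3: mu = kB*T*ln(n/nQ) = 2.193e-20*-6.17 = -1.353e-19 J
Step 4: Convert to eV: -1.353e-19/1.602e-19 = -0.8446 eV

-0.8446


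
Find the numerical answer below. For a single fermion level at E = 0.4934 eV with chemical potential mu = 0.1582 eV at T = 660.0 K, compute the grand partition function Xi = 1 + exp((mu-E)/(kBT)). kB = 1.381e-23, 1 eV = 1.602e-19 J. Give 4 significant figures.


Step 1: (mu - E) = 0.1582 - 0.4934 = -0.3352 eV
Step 2: x = (mu-E)*eV/(kB*T) = -0.3352*1.602e-19/(1.381e-23*660.0) = -5.892
Step 3: exp(x) = 0.002763
Step 4: Xi = 1 + 0.002763 = 1.003

1.003


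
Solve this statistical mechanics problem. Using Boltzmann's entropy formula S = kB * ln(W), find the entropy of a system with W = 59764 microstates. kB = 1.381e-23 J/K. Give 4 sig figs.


Step 1: ln(W) = ln(59764) = 11
Step 2: S = kB * ln(W) = 1.381e-23 * 11
Step 3: S = 1.519e-22 J/K

1.519e-22


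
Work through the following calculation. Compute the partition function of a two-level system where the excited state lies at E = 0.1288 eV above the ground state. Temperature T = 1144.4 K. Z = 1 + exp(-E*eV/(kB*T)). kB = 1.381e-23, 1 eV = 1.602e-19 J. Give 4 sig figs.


Step 1: Compute beta*E = E*eV/(kB*T) = 0.1288*1.602e-19/(1.381e-23*1144.4) = 1.306
Step 2: exp(-beta*E) = exp(-1.306) = 0.271
Step 3: Z = 1 + 0.271 = 1.271

1.271
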